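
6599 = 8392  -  1793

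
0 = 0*9659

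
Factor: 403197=3^1 * 134399^1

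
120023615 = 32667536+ 87356079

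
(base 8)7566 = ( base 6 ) 30154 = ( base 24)6KM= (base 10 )3958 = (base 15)128D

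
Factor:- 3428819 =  - 3428819^1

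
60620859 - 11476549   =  49144310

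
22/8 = 2+3/4= 2.75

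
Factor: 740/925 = 4/5 = 2^2 * 5^( - 1 ) 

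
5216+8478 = 13694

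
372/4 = 93 = 93.00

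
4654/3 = 4654/3  =  1551.33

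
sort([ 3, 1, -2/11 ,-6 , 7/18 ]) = [ - 6, -2/11,7/18 , 1,3 ]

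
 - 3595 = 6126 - 9721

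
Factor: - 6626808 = -2^3*3^2*31^1 * 2969^1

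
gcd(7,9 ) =1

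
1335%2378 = 1335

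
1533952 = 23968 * 64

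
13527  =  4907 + 8620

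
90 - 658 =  - 568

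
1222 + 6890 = 8112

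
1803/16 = 112 + 11/16 = 112.69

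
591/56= 10+31/56= 10.55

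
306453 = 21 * 14593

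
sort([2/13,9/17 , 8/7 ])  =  [ 2/13,  9/17, 8/7 ]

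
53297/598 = 89 + 75/598 = 89.13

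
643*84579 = 54384297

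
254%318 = 254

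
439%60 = 19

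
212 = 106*2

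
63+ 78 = 141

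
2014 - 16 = 1998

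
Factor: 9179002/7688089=2^1*7^1*853^( - 1 )*9013^( - 1)*655643^1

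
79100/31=79100/31 = 2551.61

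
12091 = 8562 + 3529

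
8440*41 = 346040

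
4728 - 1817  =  2911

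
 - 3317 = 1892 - 5209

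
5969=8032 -2063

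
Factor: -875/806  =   - 2^( - 1)*5^3 * 7^1*13^ ( - 1)*31^( - 1 )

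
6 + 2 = 8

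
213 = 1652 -1439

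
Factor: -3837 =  - 3^1*1279^1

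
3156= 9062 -5906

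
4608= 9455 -4847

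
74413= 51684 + 22729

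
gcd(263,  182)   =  1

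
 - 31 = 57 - 88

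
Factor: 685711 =13^1*52747^1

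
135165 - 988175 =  - 853010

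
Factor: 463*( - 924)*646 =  - 2^3*3^1*7^1*11^1*17^1*19^1 * 463^1 = - 276366552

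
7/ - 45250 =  - 1+45243/45250 = - 0.00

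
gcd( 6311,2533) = 1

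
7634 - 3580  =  4054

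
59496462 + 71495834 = 130992296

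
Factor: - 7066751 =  - 661^1*10691^1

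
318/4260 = 53/710 =0.07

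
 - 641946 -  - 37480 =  - 604466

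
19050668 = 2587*7364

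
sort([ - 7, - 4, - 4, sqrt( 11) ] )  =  [ - 7, - 4, - 4, sqrt(11 )]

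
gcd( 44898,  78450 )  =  6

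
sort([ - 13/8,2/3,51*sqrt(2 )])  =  [-13/8, 2/3 , 51*sqrt(2)]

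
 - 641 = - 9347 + 8706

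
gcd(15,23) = 1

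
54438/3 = 18146 = 18146.00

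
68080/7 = 68080/7=9725.71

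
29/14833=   29/14833 =0.00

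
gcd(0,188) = 188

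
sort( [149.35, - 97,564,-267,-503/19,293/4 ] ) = [-267,-97, - 503/19,293/4,149.35,564]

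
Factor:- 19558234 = -2^1 * 23^1*193^1*2203^1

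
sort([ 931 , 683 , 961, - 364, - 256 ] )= [ - 364, - 256,683,  931,961] 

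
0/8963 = 0 =0.00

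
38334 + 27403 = 65737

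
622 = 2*311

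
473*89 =42097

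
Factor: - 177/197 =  - 3^1*59^1*197^( - 1) 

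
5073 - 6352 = - 1279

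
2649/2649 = 1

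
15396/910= 16 + 418/455 = 16.92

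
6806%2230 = 116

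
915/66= 305/22 = 13.86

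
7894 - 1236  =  6658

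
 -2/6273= - 1 +6271/6273 = - 0.00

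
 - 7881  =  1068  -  8949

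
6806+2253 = 9059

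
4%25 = 4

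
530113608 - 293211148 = 236902460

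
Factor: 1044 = 2^2*3^2 * 29^1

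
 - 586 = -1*586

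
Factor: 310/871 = 2^1* 5^1*13^( - 1 )*31^1 * 67^( - 1)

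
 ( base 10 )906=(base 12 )636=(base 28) 14a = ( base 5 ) 12111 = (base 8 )1612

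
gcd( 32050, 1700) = 50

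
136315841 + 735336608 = 871652449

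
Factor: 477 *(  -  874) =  - 2^1*3^2*19^1*23^1* 53^1 = -416898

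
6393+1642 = 8035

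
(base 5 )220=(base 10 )60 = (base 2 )111100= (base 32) 1S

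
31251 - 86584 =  - 55333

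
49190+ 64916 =114106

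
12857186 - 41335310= - 28478124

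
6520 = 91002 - 84482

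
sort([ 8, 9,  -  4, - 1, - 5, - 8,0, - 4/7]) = [ - 8, - 5, - 4 , - 1 , - 4/7,0,8,9]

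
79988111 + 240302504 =320290615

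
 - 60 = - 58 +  - 2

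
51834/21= 2468 + 2/7 = 2468.29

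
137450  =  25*5498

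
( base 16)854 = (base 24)3gk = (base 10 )2132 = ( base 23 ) 40g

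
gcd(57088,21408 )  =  7136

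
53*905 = 47965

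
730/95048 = 365/47524  =  0.01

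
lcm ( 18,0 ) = 0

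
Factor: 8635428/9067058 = 2^1*3^2*7^( - 2 )*11^( - 1 )*13^( - 1 )*647^( - 1 )*239873^1 = 4317714/4533529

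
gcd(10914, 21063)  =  51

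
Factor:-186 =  - 2^1*3^1*31^1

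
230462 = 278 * 829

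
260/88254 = 130/44127  =  0.00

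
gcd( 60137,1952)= 1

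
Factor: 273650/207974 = 5^2 *19^(- 1)=25/19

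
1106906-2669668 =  - 1562762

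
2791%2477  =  314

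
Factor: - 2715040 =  -2^5*5^1*71^1 * 239^1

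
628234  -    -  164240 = 792474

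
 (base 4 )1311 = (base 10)117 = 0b1110101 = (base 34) 3F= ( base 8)165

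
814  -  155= 659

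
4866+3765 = 8631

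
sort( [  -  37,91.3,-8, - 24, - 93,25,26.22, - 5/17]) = [ - 93 ,-37 , -24 , - 8,-5/17,25, 26.22, 91.3]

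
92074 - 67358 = 24716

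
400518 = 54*7417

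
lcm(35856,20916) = 250992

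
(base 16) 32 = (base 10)50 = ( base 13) 3B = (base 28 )1M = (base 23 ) 24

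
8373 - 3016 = 5357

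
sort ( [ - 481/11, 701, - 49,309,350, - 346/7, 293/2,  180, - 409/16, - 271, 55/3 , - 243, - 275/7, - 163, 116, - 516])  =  [ - 516, - 271, - 243 ,-163, - 346/7, - 49, - 481/11, - 275/7,-409/16, 55/3,  116, 293/2, 180, 309,350, 701 ] 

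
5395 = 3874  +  1521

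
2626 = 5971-3345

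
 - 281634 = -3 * 93878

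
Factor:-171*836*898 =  - 128374488 = - 2^3*3^2*11^1*19^2*449^1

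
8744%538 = 136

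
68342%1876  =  806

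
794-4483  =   - 3689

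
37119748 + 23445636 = 60565384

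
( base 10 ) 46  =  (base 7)64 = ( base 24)1M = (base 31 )1f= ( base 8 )56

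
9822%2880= 1182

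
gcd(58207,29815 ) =1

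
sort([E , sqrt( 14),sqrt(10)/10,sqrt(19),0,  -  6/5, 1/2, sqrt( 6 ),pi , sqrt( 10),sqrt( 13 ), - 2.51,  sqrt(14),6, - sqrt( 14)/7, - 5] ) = [ - 5, - 2.51, - 6/5 ,-sqrt( 14 ) /7, 0,  sqrt (10)/10 , 1/2, sqrt( 6 ),E,pi,sqrt(10) , sqrt(13 )  ,  sqrt (14),sqrt( 14 ),sqrt(19),6] 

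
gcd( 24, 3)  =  3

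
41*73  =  2993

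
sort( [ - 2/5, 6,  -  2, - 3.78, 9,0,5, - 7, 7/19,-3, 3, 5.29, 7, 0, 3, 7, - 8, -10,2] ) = [ - 10,-8, - 7,-3.78, - 3, - 2, - 2/5,0, 0, 7/19 , 2 , 3, 3, 5 , 5.29, 6, 7, 7,9]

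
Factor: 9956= 2^2 *19^1*131^1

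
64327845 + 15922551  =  80250396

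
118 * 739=87202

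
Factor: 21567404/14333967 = 2^2 *3^( - 2 ) * 61^1*157^1 *563^1*1592663^( - 1 ) 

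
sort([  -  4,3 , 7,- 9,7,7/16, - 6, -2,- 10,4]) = [-10,-9, - 6, - 4,-2, 7/16,3,4, 7, 7 ] 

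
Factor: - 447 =- 3^1*149^1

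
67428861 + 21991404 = 89420265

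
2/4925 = 2/4925  =  0.00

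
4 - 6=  - 2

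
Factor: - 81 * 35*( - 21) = 59535  =  3^5 * 5^1 * 7^2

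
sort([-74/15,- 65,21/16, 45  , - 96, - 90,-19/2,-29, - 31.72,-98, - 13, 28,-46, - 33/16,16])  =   [-98, - 96, - 90, - 65, - 46, -31.72, - 29, - 13,-19/2, - 74/15,-33/16,21/16,16,28,45 ] 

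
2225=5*445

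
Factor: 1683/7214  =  2^ (-1)*3^2*11^1*17^1*3607^ ( - 1 )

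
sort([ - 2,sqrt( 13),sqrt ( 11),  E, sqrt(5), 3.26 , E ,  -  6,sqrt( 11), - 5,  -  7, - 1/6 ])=[  -  7,-6, - 5, - 2,- 1/6, sqrt(5 ), E , E, 3.26,  sqrt( 11), sqrt ( 11),sqrt( 13)]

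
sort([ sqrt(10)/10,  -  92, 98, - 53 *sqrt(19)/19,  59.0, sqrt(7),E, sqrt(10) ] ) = [ - 92,-53 * sqrt( 19)/19, sqrt (10)/10, sqrt(7), E, sqrt(10 ), 59.0,  98]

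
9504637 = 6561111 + 2943526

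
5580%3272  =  2308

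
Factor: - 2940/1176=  - 2^( - 1)*5^1=- 5/2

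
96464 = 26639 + 69825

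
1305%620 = 65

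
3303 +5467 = 8770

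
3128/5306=1564/2653 =0.59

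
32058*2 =64116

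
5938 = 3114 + 2824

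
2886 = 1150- - 1736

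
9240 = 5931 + 3309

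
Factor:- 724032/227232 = -2^1 *263^( - 1 )*419^1 = - 838/263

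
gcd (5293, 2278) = 67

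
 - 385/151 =-3 + 68/151 = - 2.55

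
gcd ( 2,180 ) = 2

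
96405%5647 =406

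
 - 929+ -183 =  - 1112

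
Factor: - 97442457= -3^1*7^1*4640117^1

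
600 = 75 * 8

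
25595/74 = 25595/74  =  345.88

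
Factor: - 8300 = -2^2*5^2*83^1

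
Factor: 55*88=4840 = 2^3*5^1*11^2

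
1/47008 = 1/47008 = 0.00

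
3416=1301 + 2115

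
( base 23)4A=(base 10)102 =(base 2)1100110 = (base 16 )66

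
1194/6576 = 199/1096=0.18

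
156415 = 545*287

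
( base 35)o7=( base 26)16f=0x34F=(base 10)847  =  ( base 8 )1517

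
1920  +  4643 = 6563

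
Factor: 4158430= 2^1*5^1*37^1*11239^1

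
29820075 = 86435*345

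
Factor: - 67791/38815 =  - 3^1*5^( - 1 )*7^( - 1)*59^1*383^1 * 1109^(-1 )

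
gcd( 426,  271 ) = 1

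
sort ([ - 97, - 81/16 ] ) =[ - 97, - 81/16]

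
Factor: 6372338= 2^1*7^1*455167^1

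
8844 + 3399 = 12243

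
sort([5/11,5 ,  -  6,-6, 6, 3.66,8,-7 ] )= [ - 7,  -  6, - 6,5/11, 3.66,5, 6, 8 ] 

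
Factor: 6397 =6397^1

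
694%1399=694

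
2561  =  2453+108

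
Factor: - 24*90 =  - 2160 = - 2^4*3^3*5^1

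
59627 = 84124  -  24497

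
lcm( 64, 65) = 4160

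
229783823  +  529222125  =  759005948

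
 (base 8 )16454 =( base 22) f9a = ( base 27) a6g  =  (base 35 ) 63D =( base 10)7468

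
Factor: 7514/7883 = 2^1*13^1*17^2*7883^(-1)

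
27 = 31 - 4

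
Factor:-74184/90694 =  - 37092/45347 = - 2^2  *  3^1*11^1*137^ ( - 1)*281^1*331^( - 1)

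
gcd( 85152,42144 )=96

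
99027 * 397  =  39313719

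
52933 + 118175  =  171108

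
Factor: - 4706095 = -5^1*101^1*9319^1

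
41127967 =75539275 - 34411308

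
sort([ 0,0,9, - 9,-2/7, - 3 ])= [ - 9, - 3, - 2/7, 0 , 0, 9]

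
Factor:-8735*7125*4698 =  - 292388838750 = -2^1*3^5*5^4 * 19^1*29^1*1747^1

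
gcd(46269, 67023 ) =9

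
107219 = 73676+33543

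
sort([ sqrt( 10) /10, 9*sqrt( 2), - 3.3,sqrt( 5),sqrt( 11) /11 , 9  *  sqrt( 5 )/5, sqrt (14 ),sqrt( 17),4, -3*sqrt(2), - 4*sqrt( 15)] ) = [ - 4*sqrt( 15), - 3*sqrt( 2), - 3.3,sqrt(11)/11,sqrt( 10)/10,sqrt( 5 ), sqrt( 14 ),4,9*sqrt (5)/5,sqrt(17),  9*sqrt( 2 ) ] 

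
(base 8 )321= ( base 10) 209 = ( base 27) 7k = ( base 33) 6B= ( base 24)8h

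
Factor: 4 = 2^2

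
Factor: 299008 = 2^12*73^1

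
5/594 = 5/594=0.01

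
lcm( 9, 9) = 9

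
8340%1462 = 1030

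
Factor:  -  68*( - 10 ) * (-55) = - 37400 = - 2^3 * 5^2*11^1* 17^1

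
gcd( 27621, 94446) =891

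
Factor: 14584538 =2^1* 17^1 * 428957^1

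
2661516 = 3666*726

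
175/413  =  25/59 = 0.42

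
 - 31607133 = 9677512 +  - 41284645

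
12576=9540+3036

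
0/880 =0 = 0.00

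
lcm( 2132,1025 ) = 53300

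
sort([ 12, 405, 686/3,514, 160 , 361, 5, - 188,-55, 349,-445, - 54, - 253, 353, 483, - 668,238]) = [ - 668  , - 445, - 253, - 188 , - 55, - 54,5,12,160, 686/3, 238, 349,  353,361, 405, 483 , 514 ] 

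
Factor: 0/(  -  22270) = 0^1= 0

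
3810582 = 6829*558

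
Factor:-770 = -2^1 * 5^1 *7^1*11^1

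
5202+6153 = 11355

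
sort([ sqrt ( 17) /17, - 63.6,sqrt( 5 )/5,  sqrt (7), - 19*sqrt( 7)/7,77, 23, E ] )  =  [ - 63.6,-19*sqrt( 7 )/7, sqrt( 17)/17,  sqrt(5) /5,sqrt( 7), E,23,77]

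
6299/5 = 6299/5 = 1259.80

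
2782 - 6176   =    -  3394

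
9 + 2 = 11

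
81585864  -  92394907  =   - 10809043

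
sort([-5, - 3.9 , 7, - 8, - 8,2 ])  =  [- 8,  -  8 ,  -  5 , - 3.9,2,7] 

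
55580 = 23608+31972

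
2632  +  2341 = 4973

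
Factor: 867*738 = 639846 = 2^1 * 3^3*17^2*41^1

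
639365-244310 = 395055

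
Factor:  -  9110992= -2^4*11^1*51767^1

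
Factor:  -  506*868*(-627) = 275383416 = 2^3*3^1*7^1*11^2*19^1*23^1*31^1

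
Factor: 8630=2^1*5^1*863^1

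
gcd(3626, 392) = 98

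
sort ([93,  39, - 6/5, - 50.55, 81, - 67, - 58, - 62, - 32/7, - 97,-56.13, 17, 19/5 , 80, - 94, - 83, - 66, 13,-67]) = [ - 97, - 94, - 83, - 67 , - 67, - 66, - 62,- 58,-56.13, - 50.55, - 32/7, - 6/5,19/5,13,17  ,  39, 80, 81,  93] 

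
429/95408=429/95408 = 0.00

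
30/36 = 5/6=0.83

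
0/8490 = 0  =  0.00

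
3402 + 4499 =7901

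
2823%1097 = 629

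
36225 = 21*1725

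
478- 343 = 135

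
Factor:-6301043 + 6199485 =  - 101558 = - 2^1*17^1*29^1 * 103^1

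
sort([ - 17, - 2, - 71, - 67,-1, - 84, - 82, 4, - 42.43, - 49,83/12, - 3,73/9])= [ - 84, - 82, - 71, - 67, - 49, - 42.43 , - 17 , - 3,- 2, - 1,4,83/12, 73/9] 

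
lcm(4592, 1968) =13776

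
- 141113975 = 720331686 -861445661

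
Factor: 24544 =2^5 * 13^1 * 59^1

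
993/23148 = 331/7716 = 0.04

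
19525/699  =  19525/699 = 27.93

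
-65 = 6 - 71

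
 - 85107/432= - 198 + 143/144  =  - 197.01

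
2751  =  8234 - 5483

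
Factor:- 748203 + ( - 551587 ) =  - 2^1*5^1  *19^1*6841^1 = - 1299790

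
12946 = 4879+8067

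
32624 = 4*8156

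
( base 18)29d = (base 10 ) 823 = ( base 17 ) 2e7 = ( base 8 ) 1467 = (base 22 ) 1F9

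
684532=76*9007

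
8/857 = 8/857 = 0.01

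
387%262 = 125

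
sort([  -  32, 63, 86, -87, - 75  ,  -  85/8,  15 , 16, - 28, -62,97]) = [ - 87, - 75, - 62, - 32,- 28, - 85/8,15, 16,63, 86, 97 ] 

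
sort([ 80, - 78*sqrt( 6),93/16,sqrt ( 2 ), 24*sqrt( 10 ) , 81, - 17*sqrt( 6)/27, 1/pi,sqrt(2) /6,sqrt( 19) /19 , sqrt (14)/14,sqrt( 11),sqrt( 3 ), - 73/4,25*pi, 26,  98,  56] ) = [ - 78*sqrt ( 6), - 73/4, - 17*sqrt( 6)/27, sqrt(19)/19,sqrt( 2) /6,  sqrt( 14) /14,1/pi,sqrt( 2),sqrt( 3),sqrt( 11),93/16, 26,56,24*sqrt(10 ),25*pi,80,81,  98] 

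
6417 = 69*93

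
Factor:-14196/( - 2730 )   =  2^1*5^( - 1 )*13^1 = 26/5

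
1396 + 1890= 3286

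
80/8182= 40/4091 = 0.01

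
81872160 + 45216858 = 127089018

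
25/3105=5/621 =0.01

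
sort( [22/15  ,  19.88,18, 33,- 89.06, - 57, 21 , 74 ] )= [-89.06, - 57, 22/15,  18 , 19.88,21, 33, 74]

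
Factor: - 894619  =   - 11^1*167^1*487^1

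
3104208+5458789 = 8562997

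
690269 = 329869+360400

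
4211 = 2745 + 1466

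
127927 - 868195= - 740268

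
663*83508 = 55365804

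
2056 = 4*514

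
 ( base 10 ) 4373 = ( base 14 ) 1845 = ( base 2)1000100010101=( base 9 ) 5888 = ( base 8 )10425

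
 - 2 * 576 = - 1152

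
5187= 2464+2723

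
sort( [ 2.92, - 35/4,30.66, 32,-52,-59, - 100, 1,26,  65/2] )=[ -100, - 59,-52, - 35/4,  1, 2.92 , 26, 30.66, 32, 65/2]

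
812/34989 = 812/34989  =  0.02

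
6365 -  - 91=6456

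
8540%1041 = 212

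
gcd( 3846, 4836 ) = 6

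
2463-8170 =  - 5707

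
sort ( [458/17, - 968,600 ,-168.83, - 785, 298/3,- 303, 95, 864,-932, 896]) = [-968, - 932, - 785,  -  303, - 168.83, 458/17,95,298/3, 600,864, 896 ]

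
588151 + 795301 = 1383452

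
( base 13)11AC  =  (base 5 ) 40013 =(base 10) 2508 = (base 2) 100111001100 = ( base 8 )4714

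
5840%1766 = 542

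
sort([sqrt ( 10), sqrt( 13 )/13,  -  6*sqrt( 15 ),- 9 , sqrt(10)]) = [  -  6*sqrt( 15), - 9,sqrt( 13 )/13, sqrt( 10), sqrt( 10 )]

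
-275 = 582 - 857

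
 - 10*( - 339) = 3390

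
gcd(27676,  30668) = 748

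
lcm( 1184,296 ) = 1184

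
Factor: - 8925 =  -3^1 * 5^2 * 7^1*17^1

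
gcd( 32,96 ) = 32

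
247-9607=- 9360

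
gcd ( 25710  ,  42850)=8570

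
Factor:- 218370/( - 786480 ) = 2^( - 3)*113^( - 1 )*251^1 = 251/904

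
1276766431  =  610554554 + 666211877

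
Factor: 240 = 2^4*3^1*5^1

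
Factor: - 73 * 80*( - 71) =414640 = 2^4 * 5^1*71^1*73^1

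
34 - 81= - 47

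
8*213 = 1704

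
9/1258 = 9/1258 = 0.01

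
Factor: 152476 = 2^2*38119^1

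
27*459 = 12393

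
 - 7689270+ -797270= - 8486540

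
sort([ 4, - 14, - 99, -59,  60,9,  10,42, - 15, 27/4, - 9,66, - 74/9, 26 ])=[ - 99, - 59, - 15, - 14, -9, - 74/9,4,27/4, 9, 10, 26, 42,60 , 66]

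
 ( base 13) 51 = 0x42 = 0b1000010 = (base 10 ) 66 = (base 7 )123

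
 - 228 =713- 941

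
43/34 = 1+9/34 = 1.26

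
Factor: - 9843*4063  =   - 3^1*17^2*193^1*239^1 = - 39992109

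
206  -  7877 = -7671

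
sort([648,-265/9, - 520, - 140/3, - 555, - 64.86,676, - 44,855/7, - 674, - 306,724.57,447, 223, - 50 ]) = [ - 674, - 555, -520,- 306, - 64.86,-50, - 140/3, - 44, - 265/9,  855/7,223,447,648,676,724.57 ]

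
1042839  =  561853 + 480986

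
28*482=13496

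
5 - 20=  - 15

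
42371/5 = 42371/5 = 8474.20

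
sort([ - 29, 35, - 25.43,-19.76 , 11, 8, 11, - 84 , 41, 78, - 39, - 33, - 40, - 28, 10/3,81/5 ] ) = [  -  84, - 40, - 39, - 33, - 29, - 28, - 25.43, - 19.76,  10/3, 8, 11, 11,81/5,35, 41, 78 ]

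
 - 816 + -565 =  - 1381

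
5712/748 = 84/11 = 7.64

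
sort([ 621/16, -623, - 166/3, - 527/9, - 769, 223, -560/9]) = [  -  769, - 623,-560/9, - 527/9, - 166/3, 621/16,223 ] 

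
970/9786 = 485/4893=   0.10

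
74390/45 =1653 + 1/9 = 1653.11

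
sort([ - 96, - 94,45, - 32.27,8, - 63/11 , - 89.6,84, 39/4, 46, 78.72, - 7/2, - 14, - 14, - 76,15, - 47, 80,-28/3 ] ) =[ - 96, - 94, - 89.6, - 76, - 47  ,-32.27, - 14, - 14, - 28/3, - 63/11,-7/2, 8, 39/4, 15, 45, 46, 78.72,80, 84]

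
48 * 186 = 8928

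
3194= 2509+685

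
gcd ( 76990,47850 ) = 10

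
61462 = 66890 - 5428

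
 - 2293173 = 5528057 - 7821230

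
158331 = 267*593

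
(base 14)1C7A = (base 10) 5204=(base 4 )1101110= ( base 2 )1010001010100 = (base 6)40032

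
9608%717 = 287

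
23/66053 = 23/66053  =  0.00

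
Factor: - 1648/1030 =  - 2^3*5^(-1 ) = - 8/5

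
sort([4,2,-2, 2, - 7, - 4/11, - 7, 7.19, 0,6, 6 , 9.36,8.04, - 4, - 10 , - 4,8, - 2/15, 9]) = [ - 10, - 7, - 7 ,  -  4, - 4, - 2, - 4/11, - 2/15, 0, 2, 2, 4, 6,6, 7.19, 8, 8.04, 9, 9.36 ] 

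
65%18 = 11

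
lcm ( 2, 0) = 0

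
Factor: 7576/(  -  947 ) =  - 2^3 = - 8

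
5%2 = 1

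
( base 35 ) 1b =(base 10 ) 46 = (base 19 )28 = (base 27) 1J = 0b101110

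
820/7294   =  410/3647 = 0.11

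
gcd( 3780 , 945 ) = 945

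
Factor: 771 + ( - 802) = - 31 = - 31^1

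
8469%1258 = 921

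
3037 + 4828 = 7865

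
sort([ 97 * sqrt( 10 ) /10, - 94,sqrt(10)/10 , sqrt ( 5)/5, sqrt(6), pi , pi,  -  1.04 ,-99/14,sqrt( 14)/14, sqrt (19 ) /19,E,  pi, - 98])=[-98, - 94 , - 99/14, - 1.04, sqrt(19)/19, sqrt ( 14 )/14, sqrt( 10 )/10,sqrt( 5 )/5, sqrt( 6), E, pi,pi,pi, 97*sqrt(10 ) /10 ]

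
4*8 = 32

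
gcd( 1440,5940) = 180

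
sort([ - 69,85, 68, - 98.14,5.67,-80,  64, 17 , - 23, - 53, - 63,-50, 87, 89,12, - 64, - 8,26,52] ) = [ - 98.14, - 80,-69, - 64, - 63,-53, - 50, - 23, - 8, 5.67,12,  17,26,52,64,68,85,87, 89]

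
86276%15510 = 8726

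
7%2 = 1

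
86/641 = 86/641 =0.13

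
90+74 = 164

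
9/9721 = 9/9721 = 0.00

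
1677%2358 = 1677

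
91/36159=91/36159 = 0.00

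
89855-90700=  - 845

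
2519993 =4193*601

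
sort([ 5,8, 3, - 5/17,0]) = [ - 5/17,0,3, 5, 8]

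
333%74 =37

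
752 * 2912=2189824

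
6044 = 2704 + 3340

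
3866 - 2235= 1631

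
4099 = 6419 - 2320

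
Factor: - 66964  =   - 2^2*16741^1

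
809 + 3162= 3971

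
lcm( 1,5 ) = 5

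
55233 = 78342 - 23109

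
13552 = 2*6776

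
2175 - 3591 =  - 1416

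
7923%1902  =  315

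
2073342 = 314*6603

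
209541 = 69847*3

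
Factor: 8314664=2^3*151^1 * 6883^1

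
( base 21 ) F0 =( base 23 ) dg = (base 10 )315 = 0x13b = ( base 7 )630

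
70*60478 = 4233460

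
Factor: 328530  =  2^1*3^1 * 5^1*47^1*233^1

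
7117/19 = 374 + 11/19 = 374.58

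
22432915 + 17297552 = 39730467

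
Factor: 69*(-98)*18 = - 2^2*3^3*7^2 *23^1 = -  121716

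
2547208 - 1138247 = 1408961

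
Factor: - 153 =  - 3^2*17^1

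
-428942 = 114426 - 543368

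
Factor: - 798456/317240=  - 969/385=- 3^1 * 5^(-1)*7^( - 1)* 11^ (  -  1 )*17^1*19^1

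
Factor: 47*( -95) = -4465 = - 5^1*19^1*47^1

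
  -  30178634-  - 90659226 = 60480592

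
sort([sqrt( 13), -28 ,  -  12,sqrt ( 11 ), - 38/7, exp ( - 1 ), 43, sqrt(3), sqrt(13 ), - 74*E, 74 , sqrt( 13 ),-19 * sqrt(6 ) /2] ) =[ - 74*E, - 28, - 19*sqrt( 6)/2, - 12, - 38/7, exp( - 1 ), sqrt( 3 ), sqrt(11)  ,  sqrt( 13 ),sqrt (13), sqrt(13 ) , 43,  74 ]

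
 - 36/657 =-1 + 69/73=- 0.05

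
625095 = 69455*9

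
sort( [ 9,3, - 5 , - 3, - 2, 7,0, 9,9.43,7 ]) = [-5,- 3,-2,0,3,7,7 , 9,9,9.43]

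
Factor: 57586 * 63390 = 3650376540 = 2^2 * 3^1*5^1*2113^1*28793^1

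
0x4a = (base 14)54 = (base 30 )2e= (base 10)74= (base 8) 112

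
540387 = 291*1857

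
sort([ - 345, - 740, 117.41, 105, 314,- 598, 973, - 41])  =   [-740,  -  598, - 345, - 41,105,117.41,314, 973 ]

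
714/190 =357/95= 3.76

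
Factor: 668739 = 3^1*222913^1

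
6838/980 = 6 + 479/490= 6.98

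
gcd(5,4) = 1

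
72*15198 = 1094256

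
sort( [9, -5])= [-5, 9]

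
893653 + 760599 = 1654252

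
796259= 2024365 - 1228106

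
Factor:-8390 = -2^1*5^1* 839^1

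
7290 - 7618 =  - 328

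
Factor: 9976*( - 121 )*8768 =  - 2^9*11^2 * 29^1*43^1*137^1 = - 10583817728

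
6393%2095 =108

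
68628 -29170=39458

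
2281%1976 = 305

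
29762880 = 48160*618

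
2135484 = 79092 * 27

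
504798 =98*5151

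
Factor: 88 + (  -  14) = 74 = 2^1*37^1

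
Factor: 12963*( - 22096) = -286430448=-  2^4*3^1*29^1*  149^1*1381^1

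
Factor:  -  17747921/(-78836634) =2^( - 1) * 3^( - 2) * 311^( - 1 )*14083^( - 1) * 17747921^1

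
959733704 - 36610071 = 923123633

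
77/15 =77/15= 5.13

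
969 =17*57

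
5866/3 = 1955+1/3=1955.33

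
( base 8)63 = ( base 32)1j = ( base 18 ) 2f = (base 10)51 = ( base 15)36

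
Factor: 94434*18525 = 2^1*3^2*5^2*13^1*19^1*15739^1 = 1749389850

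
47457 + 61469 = 108926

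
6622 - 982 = 5640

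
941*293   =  275713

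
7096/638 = 3548/319 = 11.12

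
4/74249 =4/74249 = 0.00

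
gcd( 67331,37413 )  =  1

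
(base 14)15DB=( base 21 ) 8IB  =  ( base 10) 3917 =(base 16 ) F4D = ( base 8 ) 7515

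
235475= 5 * 47095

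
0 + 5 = 5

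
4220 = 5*844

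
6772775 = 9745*695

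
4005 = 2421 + 1584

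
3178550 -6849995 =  - 3671445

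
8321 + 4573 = 12894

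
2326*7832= 18217232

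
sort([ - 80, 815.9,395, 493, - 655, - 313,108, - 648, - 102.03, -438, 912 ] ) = [ - 655, - 648, - 438, - 313, - 102.03, - 80, 108,395, 493 , 815.9, 912] 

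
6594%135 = 114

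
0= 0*23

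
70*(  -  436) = -30520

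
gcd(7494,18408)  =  6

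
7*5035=35245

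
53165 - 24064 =29101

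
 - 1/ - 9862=1/9862 = 0.00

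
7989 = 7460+529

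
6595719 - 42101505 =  - 35505786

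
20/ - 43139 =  - 1+43119/43139  =  - 0.00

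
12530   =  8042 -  - 4488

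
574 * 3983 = 2286242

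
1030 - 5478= - 4448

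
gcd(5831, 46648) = 5831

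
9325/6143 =9325/6143 = 1.52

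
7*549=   3843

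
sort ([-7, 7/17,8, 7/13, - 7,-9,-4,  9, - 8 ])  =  [ - 9,-8, - 7,-7, - 4 , 7/17, 7/13,8, 9]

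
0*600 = 0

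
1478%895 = 583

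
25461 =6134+19327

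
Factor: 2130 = 2^1 * 3^1*5^1*71^1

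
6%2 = 0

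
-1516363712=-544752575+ - 971611137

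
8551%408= 391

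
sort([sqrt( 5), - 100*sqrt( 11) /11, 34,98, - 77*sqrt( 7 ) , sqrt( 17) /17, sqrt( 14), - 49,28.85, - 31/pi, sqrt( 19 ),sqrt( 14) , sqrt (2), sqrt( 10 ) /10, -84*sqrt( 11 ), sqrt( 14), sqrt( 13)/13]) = [ - 84 * sqrt ( 11),- 77*sqrt( 7 ), - 49 , - 100*sqrt( 11)/11, - 31/pi, sqrt ( 17)/17,  sqrt( 13 ) /13,sqrt(10)/10,sqrt( 2 ), sqrt( 5 ),sqrt( 14),sqrt( 14), sqrt(14), sqrt( 19 ) , 28.85, 34, 98] 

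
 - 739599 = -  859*861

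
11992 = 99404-87412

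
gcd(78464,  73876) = 4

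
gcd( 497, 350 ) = 7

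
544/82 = 6 + 26/41 = 6.63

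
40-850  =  -810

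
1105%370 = 365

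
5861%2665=531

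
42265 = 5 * 8453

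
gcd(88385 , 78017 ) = 1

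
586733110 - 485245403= 101487707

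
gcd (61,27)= 1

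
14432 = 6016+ 8416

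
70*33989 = 2379230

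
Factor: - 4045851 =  - 3^2*89^1*5051^1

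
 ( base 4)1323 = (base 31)3U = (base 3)11120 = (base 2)1111011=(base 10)123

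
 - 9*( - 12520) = 112680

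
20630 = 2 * 10315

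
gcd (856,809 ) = 1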